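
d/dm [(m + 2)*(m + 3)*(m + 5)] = 3*m^2 + 20*m + 31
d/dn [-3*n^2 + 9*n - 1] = 9 - 6*n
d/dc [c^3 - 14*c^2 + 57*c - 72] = 3*c^2 - 28*c + 57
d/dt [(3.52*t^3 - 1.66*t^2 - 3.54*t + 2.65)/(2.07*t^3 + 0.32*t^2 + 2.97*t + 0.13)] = (4.5626*t^4 + 35.5644*t^3 - 18.8811*t^2 - 2.1276*t - 8.3307)/(4.2849*t^6 + 1.3248*t^5 + 12.3982*t^4 + 2.439*t^3 + 8.9041*t^2 + 0.7722*t + 0.0169)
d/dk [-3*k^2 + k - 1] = 1 - 6*k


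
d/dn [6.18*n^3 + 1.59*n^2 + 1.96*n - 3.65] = 18.54*n^2 + 3.18*n + 1.96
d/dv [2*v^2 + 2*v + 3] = 4*v + 2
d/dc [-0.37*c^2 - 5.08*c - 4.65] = -0.74*c - 5.08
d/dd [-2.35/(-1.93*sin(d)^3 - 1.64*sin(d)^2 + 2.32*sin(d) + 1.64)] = (-13.6065*sin(d)^2 - 7.708*sin(d) + 5.452)*cos(d)/(1.93*sin(d)^3 + 1.64*sin(d)^2 - 2.32*sin(d) - 1.64)^2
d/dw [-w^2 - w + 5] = -2*w - 1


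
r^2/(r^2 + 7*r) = r/(r + 7)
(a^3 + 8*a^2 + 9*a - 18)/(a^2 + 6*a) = a + 2 - 3/a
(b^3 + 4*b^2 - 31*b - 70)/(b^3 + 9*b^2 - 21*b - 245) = (b + 2)/(b + 7)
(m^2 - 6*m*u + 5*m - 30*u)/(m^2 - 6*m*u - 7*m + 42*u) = (m + 5)/(m - 7)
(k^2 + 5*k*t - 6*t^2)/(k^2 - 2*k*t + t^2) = (-k - 6*t)/(-k + t)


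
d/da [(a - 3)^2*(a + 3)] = 3*(a - 3)*(a + 1)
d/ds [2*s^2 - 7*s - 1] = 4*s - 7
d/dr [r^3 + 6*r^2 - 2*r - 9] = 3*r^2 + 12*r - 2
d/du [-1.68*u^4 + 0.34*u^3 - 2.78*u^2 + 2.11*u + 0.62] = -6.72*u^3 + 1.02*u^2 - 5.56*u + 2.11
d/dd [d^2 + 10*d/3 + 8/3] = 2*d + 10/3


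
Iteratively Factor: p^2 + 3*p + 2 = (p + 1)*(p + 2)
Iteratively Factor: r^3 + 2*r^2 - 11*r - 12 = (r - 3)*(r^2 + 5*r + 4) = (r - 3)*(r + 1)*(r + 4)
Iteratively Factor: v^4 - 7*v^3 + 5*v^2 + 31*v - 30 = (v - 1)*(v^3 - 6*v^2 - v + 30) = (v - 5)*(v - 1)*(v^2 - v - 6) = (v - 5)*(v - 1)*(v + 2)*(v - 3)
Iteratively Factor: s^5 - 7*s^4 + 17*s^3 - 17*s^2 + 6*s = (s)*(s^4 - 7*s^3 + 17*s^2 - 17*s + 6) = s*(s - 1)*(s^3 - 6*s^2 + 11*s - 6) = s*(s - 1)^2*(s^2 - 5*s + 6) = s*(s - 3)*(s - 1)^2*(s - 2)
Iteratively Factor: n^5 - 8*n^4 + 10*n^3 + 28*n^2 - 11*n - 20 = (n - 4)*(n^4 - 4*n^3 - 6*n^2 + 4*n + 5) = (n - 4)*(n + 1)*(n^3 - 5*n^2 - n + 5) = (n - 5)*(n - 4)*(n + 1)*(n^2 - 1) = (n - 5)*(n - 4)*(n + 1)^2*(n - 1)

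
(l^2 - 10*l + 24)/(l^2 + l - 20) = (l - 6)/(l + 5)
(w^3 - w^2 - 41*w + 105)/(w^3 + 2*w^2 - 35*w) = (w - 3)/w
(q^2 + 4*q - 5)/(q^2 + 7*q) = (q^2 + 4*q - 5)/(q*(q + 7))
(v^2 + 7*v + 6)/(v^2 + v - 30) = (v + 1)/(v - 5)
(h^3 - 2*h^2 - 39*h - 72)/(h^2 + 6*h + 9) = h - 8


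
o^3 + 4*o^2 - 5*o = o*(o - 1)*(o + 5)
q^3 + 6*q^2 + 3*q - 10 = (q - 1)*(q + 2)*(q + 5)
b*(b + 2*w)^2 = b^3 + 4*b^2*w + 4*b*w^2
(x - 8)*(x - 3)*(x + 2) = x^3 - 9*x^2 + 2*x + 48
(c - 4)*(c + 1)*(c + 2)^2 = c^4 + c^3 - 12*c^2 - 28*c - 16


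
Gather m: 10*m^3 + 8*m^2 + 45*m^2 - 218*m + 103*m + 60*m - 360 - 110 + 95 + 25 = 10*m^3 + 53*m^2 - 55*m - 350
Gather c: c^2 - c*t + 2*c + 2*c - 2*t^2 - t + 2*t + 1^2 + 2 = c^2 + c*(4 - t) - 2*t^2 + t + 3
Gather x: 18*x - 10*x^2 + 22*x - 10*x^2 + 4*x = -20*x^2 + 44*x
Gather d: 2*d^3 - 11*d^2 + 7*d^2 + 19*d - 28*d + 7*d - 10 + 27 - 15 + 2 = 2*d^3 - 4*d^2 - 2*d + 4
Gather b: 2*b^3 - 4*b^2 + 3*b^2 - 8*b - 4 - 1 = 2*b^3 - b^2 - 8*b - 5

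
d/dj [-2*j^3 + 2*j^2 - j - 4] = -6*j^2 + 4*j - 1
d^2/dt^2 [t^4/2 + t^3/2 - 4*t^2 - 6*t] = 6*t^2 + 3*t - 8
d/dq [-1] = 0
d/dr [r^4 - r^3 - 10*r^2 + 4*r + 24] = 4*r^3 - 3*r^2 - 20*r + 4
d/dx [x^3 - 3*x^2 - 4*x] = 3*x^2 - 6*x - 4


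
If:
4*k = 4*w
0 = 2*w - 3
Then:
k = 3/2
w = 3/2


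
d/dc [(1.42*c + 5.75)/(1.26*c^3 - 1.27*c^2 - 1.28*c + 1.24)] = (-3.5784*c^3 - 19.9316*c^2 + 14.605*c + 9.1208)/(1.5876*c^6 - 3.2004*c^5 - 1.6127*c^4 + 6.376*c^3 - 1.5112*c^2 - 3.1744*c + 1.5376)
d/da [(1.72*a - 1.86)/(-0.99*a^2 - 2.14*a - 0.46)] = (1.7028*a^2 - 3.6828*a - 4.7716)/(0.9801*a^4 + 4.2372*a^3 + 5.4904*a^2 + 1.9688*a + 0.2116)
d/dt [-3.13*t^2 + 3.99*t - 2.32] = 3.99 - 6.26*t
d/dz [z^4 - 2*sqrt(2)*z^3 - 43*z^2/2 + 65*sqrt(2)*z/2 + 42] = 4*z^3 - 6*sqrt(2)*z^2 - 43*z + 65*sqrt(2)/2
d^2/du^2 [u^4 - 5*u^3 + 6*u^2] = 12*u^2 - 30*u + 12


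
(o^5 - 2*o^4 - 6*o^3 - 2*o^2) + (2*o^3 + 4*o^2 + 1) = o^5 - 2*o^4 - 4*o^3 + 2*o^2 + 1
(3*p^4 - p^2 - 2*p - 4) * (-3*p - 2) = -9*p^5 - 6*p^4 + 3*p^3 + 8*p^2 + 16*p + 8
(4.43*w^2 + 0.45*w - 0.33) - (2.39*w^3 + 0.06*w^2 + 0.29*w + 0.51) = -2.39*w^3 + 4.37*w^2 + 0.16*w - 0.84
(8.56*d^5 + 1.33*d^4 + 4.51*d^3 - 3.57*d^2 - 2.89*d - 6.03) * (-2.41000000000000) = -20.6296*d^5 - 3.2053*d^4 - 10.8691*d^3 + 8.6037*d^2 + 6.9649*d + 14.5323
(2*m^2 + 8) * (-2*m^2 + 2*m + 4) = -4*m^4 + 4*m^3 - 8*m^2 + 16*m + 32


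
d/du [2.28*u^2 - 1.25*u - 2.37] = 4.56*u - 1.25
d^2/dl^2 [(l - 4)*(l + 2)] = 2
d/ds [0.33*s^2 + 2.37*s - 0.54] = 0.66*s + 2.37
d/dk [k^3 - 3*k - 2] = 3*k^2 - 3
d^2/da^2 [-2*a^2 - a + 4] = -4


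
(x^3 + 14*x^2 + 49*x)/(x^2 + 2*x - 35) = x*(x + 7)/(x - 5)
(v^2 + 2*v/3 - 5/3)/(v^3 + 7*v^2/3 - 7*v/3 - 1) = (3*v + 5)/(3*v^2 + 10*v + 3)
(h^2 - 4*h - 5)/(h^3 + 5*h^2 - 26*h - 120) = (h + 1)/(h^2 + 10*h + 24)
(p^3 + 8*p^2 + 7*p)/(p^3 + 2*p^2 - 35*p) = (p + 1)/(p - 5)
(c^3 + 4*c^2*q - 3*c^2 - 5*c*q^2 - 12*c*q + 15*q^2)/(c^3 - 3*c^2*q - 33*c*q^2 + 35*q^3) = (3 - c)/(-c + 7*q)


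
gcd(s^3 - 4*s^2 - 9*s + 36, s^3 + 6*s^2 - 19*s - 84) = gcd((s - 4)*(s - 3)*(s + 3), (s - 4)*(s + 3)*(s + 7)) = s^2 - s - 12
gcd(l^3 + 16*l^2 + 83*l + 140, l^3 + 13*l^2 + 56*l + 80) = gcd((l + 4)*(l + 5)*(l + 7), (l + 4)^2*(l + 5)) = l^2 + 9*l + 20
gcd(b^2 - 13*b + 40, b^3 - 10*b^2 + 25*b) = b - 5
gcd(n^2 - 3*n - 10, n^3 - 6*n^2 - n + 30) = n^2 - 3*n - 10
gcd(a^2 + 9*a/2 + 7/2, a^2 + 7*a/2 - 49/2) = 1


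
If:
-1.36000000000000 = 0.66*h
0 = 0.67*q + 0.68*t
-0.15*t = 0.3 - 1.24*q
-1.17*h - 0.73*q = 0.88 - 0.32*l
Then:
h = -2.06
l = -4.29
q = 0.22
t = -0.21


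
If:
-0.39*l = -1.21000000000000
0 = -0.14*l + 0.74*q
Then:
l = 3.10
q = 0.59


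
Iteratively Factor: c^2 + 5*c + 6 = (c + 3)*(c + 2)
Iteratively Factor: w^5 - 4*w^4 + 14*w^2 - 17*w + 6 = (w - 1)*(w^4 - 3*w^3 - 3*w^2 + 11*w - 6) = (w - 1)*(w + 2)*(w^3 - 5*w^2 + 7*w - 3) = (w - 1)^2*(w + 2)*(w^2 - 4*w + 3) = (w - 1)^3*(w + 2)*(w - 3)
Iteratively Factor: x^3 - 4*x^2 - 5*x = (x + 1)*(x^2 - 5*x) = (x - 5)*(x + 1)*(x)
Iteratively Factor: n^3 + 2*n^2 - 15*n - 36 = (n + 3)*(n^2 - n - 12) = (n - 4)*(n + 3)*(n + 3)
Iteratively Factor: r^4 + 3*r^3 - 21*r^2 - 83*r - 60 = (r + 4)*(r^3 - r^2 - 17*r - 15) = (r + 1)*(r + 4)*(r^2 - 2*r - 15) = (r + 1)*(r + 3)*(r + 4)*(r - 5)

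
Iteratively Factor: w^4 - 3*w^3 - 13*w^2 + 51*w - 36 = (w - 3)*(w^3 - 13*w + 12) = (w - 3)^2*(w^2 + 3*w - 4) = (w - 3)^2*(w - 1)*(w + 4)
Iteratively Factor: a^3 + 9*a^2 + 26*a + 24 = (a + 2)*(a^2 + 7*a + 12) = (a + 2)*(a + 3)*(a + 4)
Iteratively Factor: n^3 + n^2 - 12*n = (n - 3)*(n^2 + 4*n) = n*(n - 3)*(n + 4)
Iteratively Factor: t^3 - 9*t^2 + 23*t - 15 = (t - 1)*(t^2 - 8*t + 15) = (t - 3)*(t - 1)*(t - 5)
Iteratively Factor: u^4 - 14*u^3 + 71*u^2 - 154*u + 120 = (u - 3)*(u^3 - 11*u^2 + 38*u - 40) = (u - 3)*(u - 2)*(u^2 - 9*u + 20) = (u - 5)*(u - 3)*(u - 2)*(u - 4)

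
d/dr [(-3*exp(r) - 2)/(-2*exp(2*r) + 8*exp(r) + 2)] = (-3*exp(2*r) - 4*exp(r) + 5)*exp(r)/(2*(exp(4*r) - 8*exp(3*r) + 14*exp(2*r) + 8*exp(r) + 1))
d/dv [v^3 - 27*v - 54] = 3*v^2 - 27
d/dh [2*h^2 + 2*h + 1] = 4*h + 2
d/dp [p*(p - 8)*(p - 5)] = 3*p^2 - 26*p + 40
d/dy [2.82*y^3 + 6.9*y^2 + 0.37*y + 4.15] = 8.46*y^2 + 13.8*y + 0.37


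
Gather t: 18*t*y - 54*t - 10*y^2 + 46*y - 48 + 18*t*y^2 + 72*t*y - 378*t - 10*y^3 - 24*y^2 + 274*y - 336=t*(18*y^2 + 90*y - 432) - 10*y^3 - 34*y^2 + 320*y - 384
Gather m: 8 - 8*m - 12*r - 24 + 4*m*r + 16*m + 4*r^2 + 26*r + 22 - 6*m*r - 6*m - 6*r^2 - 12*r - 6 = m*(2 - 2*r) - 2*r^2 + 2*r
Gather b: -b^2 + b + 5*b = -b^2 + 6*b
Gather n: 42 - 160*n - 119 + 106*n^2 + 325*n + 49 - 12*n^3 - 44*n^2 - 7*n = -12*n^3 + 62*n^2 + 158*n - 28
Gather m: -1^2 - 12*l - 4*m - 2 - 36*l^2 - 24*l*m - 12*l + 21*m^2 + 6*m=-36*l^2 - 24*l + 21*m^2 + m*(2 - 24*l) - 3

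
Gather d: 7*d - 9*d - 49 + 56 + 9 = 16 - 2*d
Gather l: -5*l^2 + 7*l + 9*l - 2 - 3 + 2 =-5*l^2 + 16*l - 3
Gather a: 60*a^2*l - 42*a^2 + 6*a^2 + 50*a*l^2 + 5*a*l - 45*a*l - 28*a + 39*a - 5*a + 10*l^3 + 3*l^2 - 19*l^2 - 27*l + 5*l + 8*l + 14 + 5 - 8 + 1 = a^2*(60*l - 36) + a*(50*l^2 - 40*l + 6) + 10*l^3 - 16*l^2 - 14*l + 12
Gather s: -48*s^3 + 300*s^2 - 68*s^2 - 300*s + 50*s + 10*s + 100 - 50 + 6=-48*s^3 + 232*s^2 - 240*s + 56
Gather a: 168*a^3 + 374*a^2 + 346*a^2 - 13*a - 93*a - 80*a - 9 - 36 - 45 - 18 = 168*a^3 + 720*a^2 - 186*a - 108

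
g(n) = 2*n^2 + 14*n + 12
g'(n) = 4*n + 14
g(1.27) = 33.01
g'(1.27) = 19.08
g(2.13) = 50.89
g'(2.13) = 22.52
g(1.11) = 30.00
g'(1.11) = 18.44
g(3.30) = 79.98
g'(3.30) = 27.20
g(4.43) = 113.27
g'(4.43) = 31.72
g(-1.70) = -6.02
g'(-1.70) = 7.20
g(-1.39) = -3.60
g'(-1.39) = 8.44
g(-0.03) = 11.58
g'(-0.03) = 13.88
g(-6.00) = 0.00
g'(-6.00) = -10.00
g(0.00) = 12.00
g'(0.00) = 14.00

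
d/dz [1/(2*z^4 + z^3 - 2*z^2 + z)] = (-8*z^3 - 3*z^2 + 4*z - 1)/(z^2*(2*z^3 + z^2 - 2*z + 1)^2)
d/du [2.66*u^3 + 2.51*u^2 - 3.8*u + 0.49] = 7.98*u^2 + 5.02*u - 3.8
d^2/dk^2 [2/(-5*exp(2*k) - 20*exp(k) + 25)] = 8*((exp(k) + 1)*(exp(2*k) + 4*exp(k) - 5) - 2*(exp(k) + 2)^2*exp(k))*exp(k)/(5*(exp(2*k) + 4*exp(k) - 5)^3)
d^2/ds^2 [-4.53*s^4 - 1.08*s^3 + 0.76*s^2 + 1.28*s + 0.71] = -54.36*s^2 - 6.48*s + 1.52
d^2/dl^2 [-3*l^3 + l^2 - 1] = 2 - 18*l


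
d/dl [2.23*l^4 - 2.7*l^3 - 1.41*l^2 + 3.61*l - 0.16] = 8.92*l^3 - 8.1*l^2 - 2.82*l + 3.61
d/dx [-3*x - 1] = -3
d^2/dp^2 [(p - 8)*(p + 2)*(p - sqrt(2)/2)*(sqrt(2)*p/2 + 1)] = 6*sqrt(2)*p^2 - 18*sqrt(2)*p + 3*p - 17*sqrt(2) - 6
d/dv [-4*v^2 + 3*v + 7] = 3 - 8*v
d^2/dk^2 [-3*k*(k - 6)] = -6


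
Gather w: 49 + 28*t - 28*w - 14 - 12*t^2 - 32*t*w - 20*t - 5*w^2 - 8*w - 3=-12*t^2 + 8*t - 5*w^2 + w*(-32*t - 36) + 32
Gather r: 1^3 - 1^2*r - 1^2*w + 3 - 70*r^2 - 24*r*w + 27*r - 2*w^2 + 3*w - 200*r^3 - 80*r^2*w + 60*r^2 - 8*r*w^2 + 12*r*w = -200*r^3 + r^2*(-80*w - 10) + r*(-8*w^2 - 12*w + 26) - 2*w^2 + 2*w + 4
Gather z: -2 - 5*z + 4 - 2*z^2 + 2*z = -2*z^2 - 3*z + 2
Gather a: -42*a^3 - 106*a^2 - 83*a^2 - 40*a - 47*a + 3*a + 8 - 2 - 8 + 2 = -42*a^3 - 189*a^2 - 84*a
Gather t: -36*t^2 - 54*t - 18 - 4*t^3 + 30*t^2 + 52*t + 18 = -4*t^3 - 6*t^2 - 2*t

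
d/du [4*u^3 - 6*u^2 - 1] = 12*u*(u - 1)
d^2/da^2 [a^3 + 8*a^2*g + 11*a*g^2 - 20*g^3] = 6*a + 16*g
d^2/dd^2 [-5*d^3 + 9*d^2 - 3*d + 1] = 18 - 30*d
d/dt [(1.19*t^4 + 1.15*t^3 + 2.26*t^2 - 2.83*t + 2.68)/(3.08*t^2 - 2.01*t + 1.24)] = (7.3304*t^5 - 3.6337*t^4 + 1.2794*t^3 + 8.4518*t^2 - 10.904*t + 1.8776)/(9.4864*t^4 - 12.3816*t^3 + 11.6785*t^2 - 4.9848*t + 1.5376)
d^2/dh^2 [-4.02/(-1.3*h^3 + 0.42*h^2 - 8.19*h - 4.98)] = ((3.3768 - 31.356*h)*(1.3*h^3 - 0.42*h^2 + 8.19*h + 4.98) + 4.02*(3.9*h^2 - 0.84*h + 8.19)*(7.8*h^2 - 1.68*h + 16.38))/(1.3*h^3 - 0.42*h^2 + 8.19*h + 4.98)^3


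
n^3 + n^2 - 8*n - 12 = (n - 3)*(n + 2)^2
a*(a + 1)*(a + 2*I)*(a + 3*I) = a^4 + a^3 + 5*I*a^3 - 6*a^2 + 5*I*a^2 - 6*a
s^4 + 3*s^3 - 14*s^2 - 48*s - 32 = (s - 4)*(s + 1)*(s + 2)*(s + 4)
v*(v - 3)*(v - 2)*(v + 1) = v^4 - 4*v^3 + v^2 + 6*v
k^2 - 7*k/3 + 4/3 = (k - 4/3)*(k - 1)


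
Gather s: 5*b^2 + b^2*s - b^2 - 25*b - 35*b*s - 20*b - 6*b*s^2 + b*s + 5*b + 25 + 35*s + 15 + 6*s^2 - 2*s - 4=4*b^2 - 40*b + s^2*(6 - 6*b) + s*(b^2 - 34*b + 33) + 36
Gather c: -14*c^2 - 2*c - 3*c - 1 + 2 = -14*c^2 - 5*c + 1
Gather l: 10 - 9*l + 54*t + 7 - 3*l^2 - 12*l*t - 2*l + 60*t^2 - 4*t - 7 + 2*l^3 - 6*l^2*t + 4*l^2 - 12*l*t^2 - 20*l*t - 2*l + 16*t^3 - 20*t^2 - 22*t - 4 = 2*l^3 + l^2*(1 - 6*t) + l*(-12*t^2 - 32*t - 13) + 16*t^3 + 40*t^2 + 28*t + 6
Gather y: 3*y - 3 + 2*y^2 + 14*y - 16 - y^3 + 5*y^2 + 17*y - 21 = -y^3 + 7*y^2 + 34*y - 40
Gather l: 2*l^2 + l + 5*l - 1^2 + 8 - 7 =2*l^2 + 6*l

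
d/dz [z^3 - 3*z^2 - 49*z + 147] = 3*z^2 - 6*z - 49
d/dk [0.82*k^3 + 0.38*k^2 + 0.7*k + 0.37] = 2.46*k^2 + 0.76*k + 0.7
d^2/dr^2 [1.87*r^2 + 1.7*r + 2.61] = 3.74000000000000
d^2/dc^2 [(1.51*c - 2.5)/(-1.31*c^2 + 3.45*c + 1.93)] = ((1.51*c - 2.5)*(2.62*c - 3.45)*(5.24*c - 6.9) + (11.8686*c - 16.969)*(-1.31*c^2 + 3.45*c + 1.93))/(-1.31*c^2 + 3.45*c + 1.93)^3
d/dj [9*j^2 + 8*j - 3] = 18*j + 8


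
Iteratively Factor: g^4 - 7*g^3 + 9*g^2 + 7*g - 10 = (g - 5)*(g^3 - 2*g^2 - g + 2) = (g - 5)*(g + 1)*(g^2 - 3*g + 2) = (g - 5)*(g - 2)*(g + 1)*(g - 1)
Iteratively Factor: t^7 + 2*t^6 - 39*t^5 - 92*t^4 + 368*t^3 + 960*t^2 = (t + 4)*(t^6 - 2*t^5 - 31*t^4 + 32*t^3 + 240*t^2) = t*(t + 4)*(t^5 - 2*t^4 - 31*t^3 + 32*t^2 + 240*t) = t*(t - 4)*(t + 4)*(t^4 + 2*t^3 - 23*t^2 - 60*t) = t^2*(t - 4)*(t + 4)*(t^3 + 2*t^2 - 23*t - 60) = t^2*(t - 4)*(t + 3)*(t + 4)*(t^2 - t - 20) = t^2*(t - 4)*(t + 3)*(t + 4)^2*(t - 5)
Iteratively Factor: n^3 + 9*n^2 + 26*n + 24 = (n + 3)*(n^2 + 6*n + 8) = (n + 2)*(n + 3)*(n + 4)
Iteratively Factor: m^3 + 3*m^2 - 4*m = (m)*(m^2 + 3*m - 4) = m*(m - 1)*(m + 4)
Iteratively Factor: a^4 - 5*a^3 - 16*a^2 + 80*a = (a - 5)*(a^3 - 16*a) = a*(a - 5)*(a^2 - 16) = a*(a - 5)*(a + 4)*(a - 4)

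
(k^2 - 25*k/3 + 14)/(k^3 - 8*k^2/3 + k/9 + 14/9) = 3*(k - 6)/(3*k^2 - k - 2)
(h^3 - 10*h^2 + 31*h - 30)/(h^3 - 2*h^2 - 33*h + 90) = (h - 2)/(h + 6)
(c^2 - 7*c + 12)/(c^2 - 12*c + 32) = (c - 3)/(c - 8)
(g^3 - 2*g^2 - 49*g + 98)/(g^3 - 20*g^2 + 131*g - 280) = (g^2 + 5*g - 14)/(g^2 - 13*g + 40)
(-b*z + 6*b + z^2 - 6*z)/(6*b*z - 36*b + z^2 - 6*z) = (-b + z)/(6*b + z)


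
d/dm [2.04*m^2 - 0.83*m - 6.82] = 4.08*m - 0.83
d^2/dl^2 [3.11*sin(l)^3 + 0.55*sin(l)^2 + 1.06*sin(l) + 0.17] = -3.3925*sin(l) + 6.9975*sin(3*l) + 1.1*cos(2*l)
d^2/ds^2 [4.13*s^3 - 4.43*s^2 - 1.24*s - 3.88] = 24.78*s - 8.86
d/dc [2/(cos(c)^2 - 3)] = 8*sin(2*c)/(5 - cos(2*c))^2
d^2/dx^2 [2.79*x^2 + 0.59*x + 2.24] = 5.58000000000000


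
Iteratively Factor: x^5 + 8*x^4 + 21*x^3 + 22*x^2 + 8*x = (x)*(x^4 + 8*x^3 + 21*x^2 + 22*x + 8) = x*(x + 1)*(x^3 + 7*x^2 + 14*x + 8) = x*(x + 1)^2*(x^2 + 6*x + 8) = x*(x + 1)^2*(x + 2)*(x + 4)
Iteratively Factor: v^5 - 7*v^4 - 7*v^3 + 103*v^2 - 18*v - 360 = (v - 5)*(v^4 - 2*v^3 - 17*v^2 + 18*v + 72) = (v - 5)*(v - 4)*(v^3 + 2*v^2 - 9*v - 18) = (v - 5)*(v - 4)*(v - 3)*(v^2 + 5*v + 6) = (v - 5)*(v - 4)*(v - 3)*(v + 3)*(v + 2)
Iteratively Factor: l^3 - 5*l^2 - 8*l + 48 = (l - 4)*(l^2 - l - 12) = (l - 4)*(l + 3)*(l - 4)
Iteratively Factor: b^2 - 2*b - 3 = (b - 3)*(b + 1)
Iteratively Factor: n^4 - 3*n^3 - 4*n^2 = (n)*(n^3 - 3*n^2 - 4*n) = n^2*(n^2 - 3*n - 4) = n^2*(n - 4)*(n + 1)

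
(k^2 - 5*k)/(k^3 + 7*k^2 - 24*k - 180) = k/(k^2 + 12*k + 36)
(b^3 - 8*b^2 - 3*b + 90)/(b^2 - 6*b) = b - 2 - 15/b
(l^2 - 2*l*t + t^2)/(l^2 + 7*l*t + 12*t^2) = (l^2 - 2*l*t + t^2)/(l^2 + 7*l*t + 12*t^2)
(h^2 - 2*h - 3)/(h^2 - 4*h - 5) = (h - 3)/(h - 5)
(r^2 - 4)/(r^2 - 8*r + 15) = (r^2 - 4)/(r^2 - 8*r + 15)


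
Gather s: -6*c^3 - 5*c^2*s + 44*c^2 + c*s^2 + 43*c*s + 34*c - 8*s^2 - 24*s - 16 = -6*c^3 + 44*c^2 + 34*c + s^2*(c - 8) + s*(-5*c^2 + 43*c - 24) - 16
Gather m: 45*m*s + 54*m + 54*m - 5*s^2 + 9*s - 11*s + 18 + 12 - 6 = m*(45*s + 108) - 5*s^2 - 2*s + 24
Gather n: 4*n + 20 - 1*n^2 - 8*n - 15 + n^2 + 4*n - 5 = 0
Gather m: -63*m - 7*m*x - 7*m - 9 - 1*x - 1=m*(-7*x - 70) - x - 10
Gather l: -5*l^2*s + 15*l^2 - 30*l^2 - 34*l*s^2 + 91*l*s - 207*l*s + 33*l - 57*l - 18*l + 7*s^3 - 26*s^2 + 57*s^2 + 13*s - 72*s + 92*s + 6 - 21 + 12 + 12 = l^2*(-5*s - 15) + l*(-34*s^2 - 116*s - 42) + 7*s^3 + 31*s^2 + 33*s + 9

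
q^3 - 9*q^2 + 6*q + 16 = (q - 8)*(q - 2)*(q + 1)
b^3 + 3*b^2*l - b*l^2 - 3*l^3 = (b - l)*(b + l)*(b + 3*l)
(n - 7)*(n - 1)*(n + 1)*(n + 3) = n^4 - 4*n^3 - 22*n^2 + 4*n + 21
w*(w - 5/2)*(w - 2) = w^3 - 9*w^2/2 + 5*w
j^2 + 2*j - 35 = (j - 5)*(j + 7)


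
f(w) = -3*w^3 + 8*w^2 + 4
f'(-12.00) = -1488.00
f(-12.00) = 6340.00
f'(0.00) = 0.00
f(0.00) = 4.00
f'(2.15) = -7.20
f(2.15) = 11.16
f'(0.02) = 0.32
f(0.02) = 4.00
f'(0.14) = 2.06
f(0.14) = 4.15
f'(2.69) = -22.08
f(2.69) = 3.49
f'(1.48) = 3.97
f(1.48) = 11.80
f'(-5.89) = -406.47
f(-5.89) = 894.55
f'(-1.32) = -36.80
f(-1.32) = 24.84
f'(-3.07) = -133.94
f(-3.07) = 166.20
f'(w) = -9*w^2 + 16*w = w*(16 - 9*w)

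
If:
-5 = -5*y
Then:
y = 1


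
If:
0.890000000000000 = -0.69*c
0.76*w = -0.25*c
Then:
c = -1.29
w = 0.42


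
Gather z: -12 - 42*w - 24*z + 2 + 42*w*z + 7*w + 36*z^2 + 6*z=-35*w + 36*z^2 + z*(42*w - 18) - 10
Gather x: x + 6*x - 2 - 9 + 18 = 7*x + 7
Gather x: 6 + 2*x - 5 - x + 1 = x + 2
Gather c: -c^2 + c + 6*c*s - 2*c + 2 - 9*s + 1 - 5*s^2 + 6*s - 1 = -c^2 + c*(6*s - 1) - 5*s^2 - 3*s + 2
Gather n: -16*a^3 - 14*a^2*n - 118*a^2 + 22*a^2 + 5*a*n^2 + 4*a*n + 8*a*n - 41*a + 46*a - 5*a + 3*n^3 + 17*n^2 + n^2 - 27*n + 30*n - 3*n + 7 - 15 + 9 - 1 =-16*a^3 - 96*a^2 + 3*n^3 + n^2*(5*a + 18) + n*(-14*a^2 + 12*a)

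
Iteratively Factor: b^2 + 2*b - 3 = (b + 3)*(b - 1)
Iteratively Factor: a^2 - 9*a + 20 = (a - 4)*(a - 5)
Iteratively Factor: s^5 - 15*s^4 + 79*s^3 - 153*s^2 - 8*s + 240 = (s - 3)*(s^4 - 12*s^3 + 43*s^2 - 24*s - 80) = (s - 4)*(s - 3)*(s^3 - 8*s^2 + 11*s + 20) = (s - 5)*(s - 4)*(s - 3)*(s^2 - 3*s - 4) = (s - 5)*(s - 4)*(s - 3)*(s + 1)*(s - 4)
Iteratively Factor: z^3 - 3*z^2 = (z)*(z^2 - 3*z) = z^2*(z - 3)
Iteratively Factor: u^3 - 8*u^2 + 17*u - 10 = (u - 1)*(u^2 - 7*u + 10) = (u - 5)*(u - 1)*(u - 2)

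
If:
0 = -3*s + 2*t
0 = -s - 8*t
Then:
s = 0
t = 0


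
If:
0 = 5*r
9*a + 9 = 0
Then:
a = -1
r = 0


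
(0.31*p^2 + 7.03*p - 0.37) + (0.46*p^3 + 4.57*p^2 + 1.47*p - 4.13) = 0.46*p^3 + 4.88*p^2 + 8.5*p - 4.5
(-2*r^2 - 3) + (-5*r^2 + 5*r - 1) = -7*r^2 + 5*r - 4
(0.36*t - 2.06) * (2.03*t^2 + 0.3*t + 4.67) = 0.7308*t^3 - 4.0738*t^2 + 1.0632*t - 9.6202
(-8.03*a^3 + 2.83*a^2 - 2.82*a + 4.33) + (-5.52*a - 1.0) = -8.03*a^3 + 2.83*a^2 - 8.34*a + 3.33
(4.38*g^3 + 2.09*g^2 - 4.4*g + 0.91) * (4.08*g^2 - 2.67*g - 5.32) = 17.8704*g^5 - 3.1674*g^4 - 46.8339*g^3 + 4.342*g^2 + 20.9783*g - 4.8412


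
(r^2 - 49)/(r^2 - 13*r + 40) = (r^2 - 49)/(r^2 - 13*r + 40)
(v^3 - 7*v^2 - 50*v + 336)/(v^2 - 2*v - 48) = (v^2 + v - 42)/(v + 6)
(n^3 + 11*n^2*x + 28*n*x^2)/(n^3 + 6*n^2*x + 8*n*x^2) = (n + 7*x)/(n + 2*x)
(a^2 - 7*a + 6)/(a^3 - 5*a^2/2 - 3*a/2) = 2*(-a^2 + 7*a - 6)/(a*(-2*a^2 + 5*a + 3))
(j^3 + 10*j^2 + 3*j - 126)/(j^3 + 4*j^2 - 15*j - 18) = (j + 7)/(j + 1)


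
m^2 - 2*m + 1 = (m - 1)^2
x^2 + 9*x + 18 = (x + 3)*(x + 6)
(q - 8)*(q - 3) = q^2 - 11*q + 24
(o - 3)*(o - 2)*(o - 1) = o^3 - 6*o^2 + 11*o - 6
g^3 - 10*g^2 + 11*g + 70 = (g - 7)*(g - 5)*(g + 2)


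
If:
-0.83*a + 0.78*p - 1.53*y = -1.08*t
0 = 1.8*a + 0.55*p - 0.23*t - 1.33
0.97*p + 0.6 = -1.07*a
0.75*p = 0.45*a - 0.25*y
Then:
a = -2.86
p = 2.54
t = -22.10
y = -12.75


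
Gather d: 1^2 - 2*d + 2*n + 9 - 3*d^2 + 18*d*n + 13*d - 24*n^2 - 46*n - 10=-3*d^2 + d*(18*n + 11) - 24*n^2 - 44*n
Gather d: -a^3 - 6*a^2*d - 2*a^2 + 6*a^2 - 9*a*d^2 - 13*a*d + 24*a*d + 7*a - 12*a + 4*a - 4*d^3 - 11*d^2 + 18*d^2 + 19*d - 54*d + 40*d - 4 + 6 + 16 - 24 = -a^3 + 4*a^2 - a - 4*d^3 + d^2*(7 - 9*a) + d*(-6*a^2 + 11*a + 5) - 6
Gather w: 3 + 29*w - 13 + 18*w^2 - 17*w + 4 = 18*w^2 + 12*w - 6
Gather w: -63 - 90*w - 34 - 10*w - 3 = -100*w - 100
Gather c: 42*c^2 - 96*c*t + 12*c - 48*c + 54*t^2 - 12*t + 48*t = 42*c^2 + c*(-96*t - 36) + 54*t^2 + 36*t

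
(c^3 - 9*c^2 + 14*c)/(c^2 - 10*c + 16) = c*(c - 7)/(c - 8)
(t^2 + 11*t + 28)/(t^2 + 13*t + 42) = (t + 4)/(t + 6)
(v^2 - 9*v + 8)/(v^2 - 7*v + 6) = (v - 8)/(v - 6)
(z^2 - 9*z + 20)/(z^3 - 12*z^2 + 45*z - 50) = (z - 4)/(z^2 - 7*z + 10)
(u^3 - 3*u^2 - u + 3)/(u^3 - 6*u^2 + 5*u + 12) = (u - 1)/(u - 4)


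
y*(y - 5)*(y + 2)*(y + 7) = y^4 + 4*y^3 - 31*y^2 - 70*y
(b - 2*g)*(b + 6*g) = b^2 + 4*b*g - 12*g^2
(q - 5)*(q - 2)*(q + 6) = q^3 - q^2 - 32*q + 60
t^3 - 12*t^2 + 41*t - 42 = (t - 7)*(t - 3)*(t - 2)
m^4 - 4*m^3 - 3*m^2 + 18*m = m*(m - 3)^2*(m + 2)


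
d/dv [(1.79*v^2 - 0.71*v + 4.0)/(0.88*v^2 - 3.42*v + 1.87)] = (-5.497*v^2 - 0.3454*v + 12.3523)/(0.7744*v^4 - 6.0192*v^3 + 14.9876*v^2 - 12.7908*v + 3.4969)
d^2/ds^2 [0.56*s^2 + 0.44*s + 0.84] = 1.12000000000000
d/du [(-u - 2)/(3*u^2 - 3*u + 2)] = (3*u^2 + 12*u - 8)/(9*u^4 - 18*u^3 + 21*u^2 - 12*u + 4)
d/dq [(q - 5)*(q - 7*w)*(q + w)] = 3*q^2 - 12*q*w - 10*q - 7*w^2 + 30*w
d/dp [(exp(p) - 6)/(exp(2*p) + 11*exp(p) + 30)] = (-(exp(p) - 6)*(2*exp(p) + 11) + exp(2*p) + 11*exp(p) + 30)*exp(p)/(exp(2*p) + 11*exp(p) + 30)^2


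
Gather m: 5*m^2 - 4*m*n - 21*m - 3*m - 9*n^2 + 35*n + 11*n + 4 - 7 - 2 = 5*m^2 + m*(-4*n - 24) - 9*n^2 + 46*n - 5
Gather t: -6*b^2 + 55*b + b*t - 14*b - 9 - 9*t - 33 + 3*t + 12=-6*b^2 + 41*b + t*(b - 6) - 30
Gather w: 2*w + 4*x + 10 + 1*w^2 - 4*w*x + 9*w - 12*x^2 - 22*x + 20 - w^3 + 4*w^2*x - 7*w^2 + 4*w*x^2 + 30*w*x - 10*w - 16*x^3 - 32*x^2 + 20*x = -w^3 + w^2*(4*x - 6) + w*(4*x^2 + 26*x + 1) - 16*x^3 - 44*x^2 + 2*x + 30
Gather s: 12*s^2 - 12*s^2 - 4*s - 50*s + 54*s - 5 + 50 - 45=0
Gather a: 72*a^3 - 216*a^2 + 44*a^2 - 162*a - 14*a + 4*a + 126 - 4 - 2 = 72*a^3 - 172*a^2 - 172*a + 120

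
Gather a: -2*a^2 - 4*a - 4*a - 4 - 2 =-2*a^2 - 8*a - 6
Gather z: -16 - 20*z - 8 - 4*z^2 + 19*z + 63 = -4*z^2 - z + 39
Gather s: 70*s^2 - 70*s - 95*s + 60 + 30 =70*s^2 - 165*s + 90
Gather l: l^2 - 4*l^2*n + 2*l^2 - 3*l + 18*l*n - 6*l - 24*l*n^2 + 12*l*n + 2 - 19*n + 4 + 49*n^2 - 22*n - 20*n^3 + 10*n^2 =l^2*(3 - 4*n) + l*(-24*n^2 + 30*n - 9) - 20*n^3 + 59*n^2 - 41*n + 6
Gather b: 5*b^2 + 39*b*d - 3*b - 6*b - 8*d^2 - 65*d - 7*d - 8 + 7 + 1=5*b^2 + b*(39*d - 9) - 8*d^2 - 72*d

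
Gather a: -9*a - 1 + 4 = 3 - 9*a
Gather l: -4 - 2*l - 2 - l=-3*l - 6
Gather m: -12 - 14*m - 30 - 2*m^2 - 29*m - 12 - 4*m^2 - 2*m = -6*m^2 - 45*m - 54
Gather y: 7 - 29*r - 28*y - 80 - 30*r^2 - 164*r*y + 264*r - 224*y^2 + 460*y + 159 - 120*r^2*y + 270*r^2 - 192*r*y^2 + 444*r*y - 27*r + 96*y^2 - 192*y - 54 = 240*r^2 + 208*r + y^2*(-192*r - 128) + y*(-120*r^2 + 280*r + 240) + 32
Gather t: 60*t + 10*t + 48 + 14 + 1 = 70*t + 63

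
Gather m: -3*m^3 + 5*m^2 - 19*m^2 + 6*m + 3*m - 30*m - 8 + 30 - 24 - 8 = -3*m^3 - 14*m^2 - 21*m - 10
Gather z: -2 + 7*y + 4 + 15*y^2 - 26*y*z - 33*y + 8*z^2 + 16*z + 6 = 15*y^2 - 26*y + 8*z^2 + z*(16 - 26*y) + 8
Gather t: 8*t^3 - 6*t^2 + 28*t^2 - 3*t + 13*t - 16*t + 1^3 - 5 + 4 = 8*t^3 + 22*t^2 - 6*t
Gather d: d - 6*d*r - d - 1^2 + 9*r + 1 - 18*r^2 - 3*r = -6*d*r - 18*r^2 + 6*r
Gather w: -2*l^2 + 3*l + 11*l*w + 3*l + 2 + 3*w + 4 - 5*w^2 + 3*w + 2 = -2*l^2 + 6*l - 5*w^2 + w*(11*l + 6) + 8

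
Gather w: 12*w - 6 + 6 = 12*w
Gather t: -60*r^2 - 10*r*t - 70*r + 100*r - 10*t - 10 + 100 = -60*r^2 + 30*r + t*(-10*r - 10) + 90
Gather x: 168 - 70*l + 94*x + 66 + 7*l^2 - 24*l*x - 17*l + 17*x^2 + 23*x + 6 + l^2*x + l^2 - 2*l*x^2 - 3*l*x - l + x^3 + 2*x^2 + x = 8*l^2 - 88*l + x^3 + x^2*(19 - 2*l) + x*(l^2 - 27*l + 118) + 240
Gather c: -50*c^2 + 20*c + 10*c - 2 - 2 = -50*c^2 + 30*c - 4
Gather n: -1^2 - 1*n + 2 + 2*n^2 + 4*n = 2*n^2 + 3*n + 1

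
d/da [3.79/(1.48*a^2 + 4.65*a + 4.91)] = (-11.2184*a - 17.6235)/(1.48*a^2 + 4.65*a + 4.91)^2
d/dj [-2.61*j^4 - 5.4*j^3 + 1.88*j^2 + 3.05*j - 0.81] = -10.44*j^3 - 16.2*j^2 + 3.76*j + 3.05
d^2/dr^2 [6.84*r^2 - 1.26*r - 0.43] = 13.6800000000000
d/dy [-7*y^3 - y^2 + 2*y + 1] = -21*y^2 - 2*y + 2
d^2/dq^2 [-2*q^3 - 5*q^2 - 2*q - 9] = -12*q - 10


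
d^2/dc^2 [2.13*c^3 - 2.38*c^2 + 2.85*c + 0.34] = 12.78*c - 4.76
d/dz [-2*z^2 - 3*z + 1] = -4*z - 3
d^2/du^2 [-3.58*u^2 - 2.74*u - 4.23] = -7.16000000000000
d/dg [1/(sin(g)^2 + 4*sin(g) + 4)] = -2*cos(g)/(sin(g) + 2)^3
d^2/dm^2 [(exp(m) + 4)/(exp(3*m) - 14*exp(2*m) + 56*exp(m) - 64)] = (4*exp(6*m) - 6*exp(5*m) - 644*exp(4*m) + 5200*exp(3*m) - 12480*exp(2*m) + 1792*exp(m) + 18432)*exp(m)/(exp(9*m) - 42*exp(8*m) + 756*exp(7*m) - 7640*exp(6*m) + 47712*exp(5*m) - 190848*exp(4*m) + 488960*exp(3*m) - 774144*exp(2*m) + 688128*exp(m) - 262144)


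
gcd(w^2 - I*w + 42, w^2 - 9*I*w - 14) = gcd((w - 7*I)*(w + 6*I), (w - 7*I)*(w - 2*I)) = w - 7*I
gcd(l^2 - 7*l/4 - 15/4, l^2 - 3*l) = l - 3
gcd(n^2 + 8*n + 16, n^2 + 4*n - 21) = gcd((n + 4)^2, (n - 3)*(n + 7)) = 1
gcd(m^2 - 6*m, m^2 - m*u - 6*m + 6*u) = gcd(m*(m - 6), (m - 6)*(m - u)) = m - 6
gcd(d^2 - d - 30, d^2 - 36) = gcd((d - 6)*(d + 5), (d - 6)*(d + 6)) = d - 6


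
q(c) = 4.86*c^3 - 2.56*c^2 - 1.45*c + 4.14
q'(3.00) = 114.41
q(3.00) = 107.97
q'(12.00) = 2036.63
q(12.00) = 8016.18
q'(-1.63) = 45.63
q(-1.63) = -21.35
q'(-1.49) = 38.55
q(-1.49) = -15.46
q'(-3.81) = 229.70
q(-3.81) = -296.29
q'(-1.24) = 27.32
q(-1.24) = -7.26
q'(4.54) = 275.82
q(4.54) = 399.57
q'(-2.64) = 113.68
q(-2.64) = -99.30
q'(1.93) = 42.98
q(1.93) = 26.74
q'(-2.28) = 86.02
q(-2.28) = -63.46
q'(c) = 14.58*c^2 - 5.12*c - 1.45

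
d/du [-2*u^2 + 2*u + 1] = 2 - 4*u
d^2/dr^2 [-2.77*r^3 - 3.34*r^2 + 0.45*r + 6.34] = -16.62*r - 6.68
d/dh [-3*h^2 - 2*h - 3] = -6*h - 2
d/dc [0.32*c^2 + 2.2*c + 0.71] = 0.64*c + 2.2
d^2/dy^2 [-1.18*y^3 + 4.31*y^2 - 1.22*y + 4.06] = 8.62 - 7.08*y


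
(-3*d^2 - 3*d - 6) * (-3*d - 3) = 9*d^3 + 18*d^2 + 27*d + 18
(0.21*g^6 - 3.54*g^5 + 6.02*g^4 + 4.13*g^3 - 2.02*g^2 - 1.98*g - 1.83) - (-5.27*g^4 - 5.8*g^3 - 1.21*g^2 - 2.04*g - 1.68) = 0.21*g^6 - 3.54*g^5 + 11.29*g^4 + 9.93*g^3 - 0.81*g^2 + 0.0600000000000001*g - 0.15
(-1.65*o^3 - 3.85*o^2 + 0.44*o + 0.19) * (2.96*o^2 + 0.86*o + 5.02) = -4.884*o^5 - 12.815*o^4 - 10.2916*o^3 - 18.3862*o^2 + 2.3722*o + 0.9538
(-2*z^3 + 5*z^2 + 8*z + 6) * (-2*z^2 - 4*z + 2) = 4*z^5 - 2*z^4 - 40*z^3 - 34*z^2 - 8*z + 12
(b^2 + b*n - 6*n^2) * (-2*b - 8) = -2*b^3 - 2*b^2*n - 8*b^2 + 12*b*n^2 - 8*b*n + 48*n^2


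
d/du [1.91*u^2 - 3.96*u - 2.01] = 3.82*u - 3.96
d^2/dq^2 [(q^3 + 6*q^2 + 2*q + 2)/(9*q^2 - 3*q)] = 2*(37*q^3 + 54*q^2 - 18*q + 2)/(3*q^3*(27*q^3 - 27*q^2 + 9*q - 1))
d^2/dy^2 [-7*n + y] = 0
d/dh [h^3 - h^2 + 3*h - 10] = 3*h^2 - 2*h + 3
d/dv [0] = 0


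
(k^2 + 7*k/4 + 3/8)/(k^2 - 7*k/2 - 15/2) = (k + 1/4)/(k - 5)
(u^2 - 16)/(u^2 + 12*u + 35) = (u^2 - 16)/(u^2 + 12*u + 35)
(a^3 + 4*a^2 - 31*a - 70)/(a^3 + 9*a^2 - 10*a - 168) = (a^2 - 3*a - 10)/(a^2 + 2*a - 24)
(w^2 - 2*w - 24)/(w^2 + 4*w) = (w - 6)/w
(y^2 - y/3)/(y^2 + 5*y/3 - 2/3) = y/(y + 2)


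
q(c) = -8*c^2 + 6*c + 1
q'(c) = 6 - 16*c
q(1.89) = -16.24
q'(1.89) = -24.24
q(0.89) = 0.00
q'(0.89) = -8.24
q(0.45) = 2.08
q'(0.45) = -1.20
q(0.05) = 1.28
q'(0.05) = 5.20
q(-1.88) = -38.56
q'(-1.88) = 36.08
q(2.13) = -22.52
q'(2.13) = -28.08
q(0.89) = 0.00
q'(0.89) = -8.24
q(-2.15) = -48.88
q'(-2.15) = 40.40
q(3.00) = -53.00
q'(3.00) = -42.00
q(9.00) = -593.00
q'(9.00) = -138.00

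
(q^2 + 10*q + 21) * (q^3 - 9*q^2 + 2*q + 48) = q^5 + q^4 - 67*q^3 - 121*q^2 + 522*q + 1008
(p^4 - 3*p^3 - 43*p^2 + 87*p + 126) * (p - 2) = p^5 - 5*p^4 - 37*p^3 + 173*p^2 - 48*p - 252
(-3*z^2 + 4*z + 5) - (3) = -3*z^2 + 4*z + 2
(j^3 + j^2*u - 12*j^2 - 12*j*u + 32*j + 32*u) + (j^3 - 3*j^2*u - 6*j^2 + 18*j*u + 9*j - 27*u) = 2*j^3 - 2*j^2*u - 18*j^2 + 6*j*u + 41*j + 5*u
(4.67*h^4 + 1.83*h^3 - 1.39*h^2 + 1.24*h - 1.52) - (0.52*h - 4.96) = 4.67*h^4 + 1.83*h^3 - 1.39*h^2 + 0.72*h + 3.44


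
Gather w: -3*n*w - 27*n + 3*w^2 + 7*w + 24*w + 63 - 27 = -27*n + 3*w^2 + w*(31 - 3*n) + 36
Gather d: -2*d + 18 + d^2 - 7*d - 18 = d^2 - 9*d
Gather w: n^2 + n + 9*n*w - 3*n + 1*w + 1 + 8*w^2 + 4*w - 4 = n^2 - 2*n + 8*w^2 + w*(9*n + 5) - 3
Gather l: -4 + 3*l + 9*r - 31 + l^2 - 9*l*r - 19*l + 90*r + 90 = l^2 + l*(-9*r - 16) + 99*r + 55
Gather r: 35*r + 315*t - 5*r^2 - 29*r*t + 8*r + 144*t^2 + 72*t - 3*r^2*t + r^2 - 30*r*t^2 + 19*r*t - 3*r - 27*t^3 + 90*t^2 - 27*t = r^2*(-3*t - 4) + r*(-30*t^2 - 10*t + 40) - 27*t^3 + 234*t^2 + 360*t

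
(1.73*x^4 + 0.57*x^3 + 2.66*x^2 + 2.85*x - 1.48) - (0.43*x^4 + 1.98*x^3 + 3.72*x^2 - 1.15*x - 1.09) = 1.3*x^4 - 1.41*x^3 - 1.06*x^2 + 4.0*x - 0.39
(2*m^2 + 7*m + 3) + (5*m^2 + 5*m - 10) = 7*m^2 + 12*m - 7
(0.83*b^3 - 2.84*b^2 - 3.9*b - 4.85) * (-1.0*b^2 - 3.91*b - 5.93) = -0.83*b^5 - 0.4053*b^4 + 10.0825*b^3 + 36.9402*b^2 + 42.0905*b + 28.7605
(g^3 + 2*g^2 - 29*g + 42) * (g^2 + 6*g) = g^5 + 8*g^4 - 17*g^3 - 132*g^2 + 252*g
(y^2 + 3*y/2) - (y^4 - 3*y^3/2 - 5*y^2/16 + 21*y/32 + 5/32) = -y^4 + 3*y^3/2 + 21*y^2/16 + 27*y/32 - 5/32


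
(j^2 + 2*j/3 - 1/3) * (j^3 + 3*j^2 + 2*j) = j^5 + 11*j^4/3 + 11*j^3/3 + j^2/3 - 2*j/3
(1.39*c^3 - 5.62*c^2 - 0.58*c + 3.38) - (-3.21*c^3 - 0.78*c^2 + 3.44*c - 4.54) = 4.6*c^3 - 4.84*c^2 - 4.02*c + 7.92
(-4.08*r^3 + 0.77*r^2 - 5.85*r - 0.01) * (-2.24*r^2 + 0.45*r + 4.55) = 9.1392*r^5 - 3.5608*r^4 - 5.1135*r^3 + 0.8934*r^2 - 26.622*r - 0.0455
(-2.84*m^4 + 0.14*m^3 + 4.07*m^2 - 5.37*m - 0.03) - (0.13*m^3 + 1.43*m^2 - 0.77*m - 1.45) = -2.84*m^4 + 0.01*m^3 + 2.64*m^2 - 4.6*m + 1.42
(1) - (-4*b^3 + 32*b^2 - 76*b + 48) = 4*b^3 - 32*b^2 + 76*b - 47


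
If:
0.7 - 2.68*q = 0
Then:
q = 0.26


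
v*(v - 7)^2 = v^3 - 14*v^2 + 49*v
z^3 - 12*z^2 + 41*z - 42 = (z - 7)*(z - 3)*(z - 2)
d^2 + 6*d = d*(d + 6)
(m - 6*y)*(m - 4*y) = m^2 - 10*m*y + 24*y^2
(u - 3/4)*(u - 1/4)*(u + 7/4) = u^3 + 3*u^2/4 - 25*u/16 + 21/64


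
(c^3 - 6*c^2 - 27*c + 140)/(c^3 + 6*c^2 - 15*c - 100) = (c - 7)/(c + 5)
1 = 1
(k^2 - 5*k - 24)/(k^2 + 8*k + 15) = (k - 8)/(k + 5)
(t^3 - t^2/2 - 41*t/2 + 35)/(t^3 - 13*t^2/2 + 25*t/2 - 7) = (t + 5)/(t - 1)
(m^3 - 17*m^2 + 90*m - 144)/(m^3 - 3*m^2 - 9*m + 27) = (m^2 - 14*m + 48)/(m^2 - 9)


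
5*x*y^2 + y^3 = y^2*(5*x + y)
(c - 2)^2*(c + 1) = c^3 - 3*c^2 + 4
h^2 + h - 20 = (h - 4)*(h + 5)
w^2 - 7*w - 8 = (w - 8)*(w + 1)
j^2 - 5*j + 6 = (j - 3)*(j - 2)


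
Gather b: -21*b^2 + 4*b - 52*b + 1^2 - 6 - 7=-21*b^2 - 48*b - 12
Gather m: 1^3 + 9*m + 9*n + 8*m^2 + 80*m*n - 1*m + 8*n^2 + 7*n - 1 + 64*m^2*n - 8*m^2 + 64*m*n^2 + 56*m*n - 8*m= 64*m^2*n + m*(64*n^2 + 136*n) + 8*n^2 + 16*n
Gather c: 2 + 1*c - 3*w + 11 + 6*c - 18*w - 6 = 7*c - 21*w + 7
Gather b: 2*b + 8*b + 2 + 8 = 10*b + 10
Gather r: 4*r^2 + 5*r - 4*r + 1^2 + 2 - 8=4*r^2 + r - 5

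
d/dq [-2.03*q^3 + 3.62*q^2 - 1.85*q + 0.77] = -6.09*q^2 + 7.24*q - 1.85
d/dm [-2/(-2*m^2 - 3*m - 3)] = 2*(-4*m - 3)/(2*m^2 + 3*m + 3)^2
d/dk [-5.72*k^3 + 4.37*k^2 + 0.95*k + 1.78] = -17.16*k^2 + 8.74*k + 0.95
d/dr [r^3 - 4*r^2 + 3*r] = 3*r^2 - 8*r + 3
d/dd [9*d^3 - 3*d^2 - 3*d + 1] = 27*d^2 - 6*d - 3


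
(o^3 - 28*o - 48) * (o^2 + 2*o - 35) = o^5 + 2*o^4 - 63*o^3 - 104*o^2 + 884*o + 1680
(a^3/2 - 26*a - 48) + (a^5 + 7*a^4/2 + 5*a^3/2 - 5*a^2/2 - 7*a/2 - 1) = a^5 + 7*a^4/2 + 3*a^3 - 5*a^2/2 - 59*a/2 - 49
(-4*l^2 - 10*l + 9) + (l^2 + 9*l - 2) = -3*l^2 - l + 7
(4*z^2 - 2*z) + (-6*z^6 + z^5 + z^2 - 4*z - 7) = -6*z^6 + z^5 + 5*z^2 - 6*z - 7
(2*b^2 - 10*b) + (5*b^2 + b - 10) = 7*b^2 - 9*b - 10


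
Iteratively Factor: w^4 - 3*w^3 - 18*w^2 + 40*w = (w)*(w^3 - 3*w^2 - 18*w + 40) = w*(w + 4)*(w^2 - 7*w + 10) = w*(w - 5)*(w + 4)*(w - 2)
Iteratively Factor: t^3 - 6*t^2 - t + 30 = (t - 5)*(t^2 - t - 6) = (t - 5)*(t - 3)*(t + 2)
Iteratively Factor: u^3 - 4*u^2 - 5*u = (u + 1)*(u^2 - 5*u) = (u - 5)*(u + 1)*(u)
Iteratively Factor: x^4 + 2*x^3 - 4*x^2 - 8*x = (x + 2)*(x^3 - 4*x) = (x + 2)^2*(x^2 - 2*x) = x*(x + 2)^2*(x - 2)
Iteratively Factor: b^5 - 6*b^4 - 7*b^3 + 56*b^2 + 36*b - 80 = (b + 2)*(b^4 - 8*b^3 + 9*b^2 + 38*b - 40) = (b + 2)^2*(b^3 - 10*b^2 + 29*b - 20) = (b - 4)*(b + 2)^2*(b^2 - 6*b + 5) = (b - 5)*(b - 4)*(b + 2)^2*(b - 1)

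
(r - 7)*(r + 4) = r^2 - 3*r - 28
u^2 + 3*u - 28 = (u - 4)*(u + 7)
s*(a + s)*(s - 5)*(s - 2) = a*s^3 - 7*a*s^2 + 10*a*s + s^4 - 7*s^3 + 10*s^2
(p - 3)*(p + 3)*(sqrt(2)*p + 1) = sqrt(2)*p^3 + p^2 - 9*sqrt(2)*p - 9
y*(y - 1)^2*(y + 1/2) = y^4 - 3*y^3/2 + y/2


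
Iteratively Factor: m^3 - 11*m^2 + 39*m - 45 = (m - 5)*(m^2 - 6*m + 9) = (m - 5)*(m - 3)*(m - 3)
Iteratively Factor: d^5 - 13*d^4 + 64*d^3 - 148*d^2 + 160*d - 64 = (d - 4)*(d^4 - 9*d^3 + 28*d^2 - 36*d + 16) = (d - 4)*(d - 2)*(d^3 - 7*d^2 + 14*d - 8) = (d - 4)*(d - 2)*(d - 1)*(d^2 - 6*d + 8) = (d - 4)^2*(d - 2)*(d - 1)*(d - 2)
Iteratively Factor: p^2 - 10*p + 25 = (p - 5)*(p - 5)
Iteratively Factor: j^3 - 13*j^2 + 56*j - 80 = (j - 5)*(j^2 - 8*j + 16) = (j - 5)*(j - 4)*(j - 4)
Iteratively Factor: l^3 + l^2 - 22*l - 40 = (l - 5)*(l^2 + 6*l + 8) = (l - 5)*(l + 4)*(l + 2)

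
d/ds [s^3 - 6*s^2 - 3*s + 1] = 3*s^2 - 12*s - 3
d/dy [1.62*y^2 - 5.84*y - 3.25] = 3.24*y - 5.84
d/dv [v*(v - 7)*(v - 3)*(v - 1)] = 4*v^3 - 33*v^2 + 62*v - 21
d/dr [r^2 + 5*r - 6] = 2*r + 5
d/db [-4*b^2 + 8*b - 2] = 8 - 8*b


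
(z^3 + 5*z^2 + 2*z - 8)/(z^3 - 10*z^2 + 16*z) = (z^3 + 5*z^2 + 2*z - 8)/(z*(z^2 - 10*z + 16))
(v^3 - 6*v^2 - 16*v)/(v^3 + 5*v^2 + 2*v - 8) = v*(v - 8)/(v^2 + 3*v - 4)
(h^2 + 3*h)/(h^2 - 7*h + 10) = h*(h + 3)/(h^2 - 7*h + 10)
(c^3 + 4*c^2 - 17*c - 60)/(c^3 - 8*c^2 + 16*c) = (c^2 + 8*c + 15)/(c*(c - 4))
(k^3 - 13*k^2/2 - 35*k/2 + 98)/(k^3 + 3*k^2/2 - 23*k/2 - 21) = (k^2 - 3*k - 28)/(k^2 + 5*k + 6)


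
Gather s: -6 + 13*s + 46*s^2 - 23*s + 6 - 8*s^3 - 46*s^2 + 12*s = -8*s^3 + 2*s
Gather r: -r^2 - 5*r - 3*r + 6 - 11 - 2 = -r^2 - 8*r - 7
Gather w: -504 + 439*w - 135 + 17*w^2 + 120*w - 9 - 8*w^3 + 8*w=-8*w^3 + 17*w^2 + 567*w - 648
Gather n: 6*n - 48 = 6*n - 48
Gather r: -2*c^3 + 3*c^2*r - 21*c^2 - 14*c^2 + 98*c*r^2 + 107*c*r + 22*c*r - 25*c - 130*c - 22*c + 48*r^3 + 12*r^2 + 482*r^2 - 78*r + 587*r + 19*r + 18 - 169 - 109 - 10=-2*c^3 - 35*c^2 - 177*c + 48*r^3 + r^2*(98*c + 494) + r*(3*c^2 + 129*c + 528) - 270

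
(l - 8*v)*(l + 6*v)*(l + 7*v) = l^3 + 5*l^2*v - 62*l*v^2 - 336*v^3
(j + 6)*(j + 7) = j^2 + 13*j + 42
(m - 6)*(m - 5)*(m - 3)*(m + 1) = m^4 - 13*m^3 + 49*m^2 - 27*m - 90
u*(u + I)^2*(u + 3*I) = u^4 + 5*I*u^3 - 7*u^2 - 3*I*u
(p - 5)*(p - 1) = p^2 - 6*p + 5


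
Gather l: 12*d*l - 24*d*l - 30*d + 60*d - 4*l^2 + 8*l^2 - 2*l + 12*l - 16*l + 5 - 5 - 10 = 30*d + 4*l^2 + l*(-12*d - 6) - 10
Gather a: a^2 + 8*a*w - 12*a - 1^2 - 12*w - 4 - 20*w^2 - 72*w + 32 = a^2 + a*(8*w - 12) - 20*w^2 - 84*w + 27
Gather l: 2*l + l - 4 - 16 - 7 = 3*l - 27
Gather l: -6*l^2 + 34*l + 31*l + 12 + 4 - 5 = -6*l^2 + 65*l + 11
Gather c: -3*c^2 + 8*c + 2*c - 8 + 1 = -3*c^2 + 10*c - 7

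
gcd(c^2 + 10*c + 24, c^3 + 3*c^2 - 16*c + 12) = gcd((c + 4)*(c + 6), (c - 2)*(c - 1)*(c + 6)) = c + 6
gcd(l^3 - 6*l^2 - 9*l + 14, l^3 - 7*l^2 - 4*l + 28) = l^2 - 5*l - 14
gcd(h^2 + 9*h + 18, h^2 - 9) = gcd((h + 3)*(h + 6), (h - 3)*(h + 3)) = h + 3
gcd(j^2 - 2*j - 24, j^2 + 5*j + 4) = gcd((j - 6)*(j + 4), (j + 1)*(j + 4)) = j + 4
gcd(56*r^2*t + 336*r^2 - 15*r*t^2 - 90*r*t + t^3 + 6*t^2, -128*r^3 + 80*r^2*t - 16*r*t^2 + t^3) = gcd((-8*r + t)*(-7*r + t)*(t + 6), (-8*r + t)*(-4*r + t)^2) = 8*r - t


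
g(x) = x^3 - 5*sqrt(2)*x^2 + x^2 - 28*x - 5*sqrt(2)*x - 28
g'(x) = 3*x^2 - 10*sqrt(2)*x + 2*x - 28 - 5*sqrt(2)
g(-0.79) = -4.58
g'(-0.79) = -23.61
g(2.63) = -144.04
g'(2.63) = -46.25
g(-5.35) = -167.27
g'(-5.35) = 115.76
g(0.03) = -29.06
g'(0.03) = -35.43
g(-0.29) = -18.36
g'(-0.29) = -31.30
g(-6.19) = -280.71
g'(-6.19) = 155.04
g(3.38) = -177.28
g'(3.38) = -41.84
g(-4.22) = -63.27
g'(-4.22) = 69.59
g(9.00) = -106.40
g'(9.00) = 98.65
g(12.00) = 404.91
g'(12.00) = 251.22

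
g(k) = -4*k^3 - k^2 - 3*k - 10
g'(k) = -12*k^2 - 2*k - 3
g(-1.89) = 19.10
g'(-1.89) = -42.09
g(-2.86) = 83.98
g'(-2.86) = -95.44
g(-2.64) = 64.55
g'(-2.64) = -81.36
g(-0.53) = -8.10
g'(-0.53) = -5.31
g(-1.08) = -2.89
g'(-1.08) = -14.84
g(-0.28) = -9.15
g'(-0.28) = -3.38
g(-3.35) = 139.21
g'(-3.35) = -130.97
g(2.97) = -132.52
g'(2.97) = -114.79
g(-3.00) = 98.00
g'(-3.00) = -105.00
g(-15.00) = 13310.00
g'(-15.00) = -2673.00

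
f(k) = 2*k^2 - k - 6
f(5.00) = 39.00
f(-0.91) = -3.43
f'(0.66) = 1.64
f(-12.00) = 294.00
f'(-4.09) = -17.36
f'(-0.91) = -4.64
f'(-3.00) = -13.00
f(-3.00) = 15.00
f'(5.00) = 19.00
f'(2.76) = 10.04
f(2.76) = 6.48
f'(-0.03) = -1.12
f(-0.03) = -5.97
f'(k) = 4*k - 1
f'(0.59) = 1.36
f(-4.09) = 31.55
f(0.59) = -5.89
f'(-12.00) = -49.00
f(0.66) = -5.79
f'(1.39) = 4.56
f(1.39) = -3.53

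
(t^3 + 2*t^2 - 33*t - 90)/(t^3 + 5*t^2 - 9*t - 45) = (t - 6)/(t - 3)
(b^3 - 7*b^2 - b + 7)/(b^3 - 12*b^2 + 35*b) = (b^2 - 1)/(b*(b - 5))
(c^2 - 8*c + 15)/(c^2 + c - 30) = (c - 3)/(c + 6)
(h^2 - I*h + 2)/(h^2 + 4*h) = (h^2 - I*h + 2)/(h*(h + 4))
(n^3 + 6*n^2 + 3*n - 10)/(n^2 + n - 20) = (n^2 + n - 2)/(n - 4)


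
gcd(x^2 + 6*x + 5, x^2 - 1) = x + 1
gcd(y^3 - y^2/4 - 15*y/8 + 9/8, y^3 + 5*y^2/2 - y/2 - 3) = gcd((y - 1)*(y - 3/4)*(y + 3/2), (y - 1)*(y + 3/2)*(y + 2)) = y^2 + y/2 - 3/2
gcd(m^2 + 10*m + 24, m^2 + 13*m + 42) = m + 6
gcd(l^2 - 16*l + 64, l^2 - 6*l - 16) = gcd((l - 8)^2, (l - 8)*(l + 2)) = l - 8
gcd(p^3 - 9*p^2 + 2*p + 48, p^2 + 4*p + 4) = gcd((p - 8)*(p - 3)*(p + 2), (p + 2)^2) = p + 2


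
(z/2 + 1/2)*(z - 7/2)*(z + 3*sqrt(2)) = z^3/2 - 5*z^2/4 + 3*sqrt(2)*z^2/2 - 15*sqrt(2)*z/4 - 7*z/4 - 21*sqrt(2)/4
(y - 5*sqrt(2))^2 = y^2 - 10*sqrt(2)*y + 50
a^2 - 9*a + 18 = (a - 6)*(a - 3)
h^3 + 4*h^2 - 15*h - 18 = (h - 3)*(h + 1)*(h + 6)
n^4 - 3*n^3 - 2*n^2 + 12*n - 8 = (n - 2)^2*(n - 1)*(n + 2)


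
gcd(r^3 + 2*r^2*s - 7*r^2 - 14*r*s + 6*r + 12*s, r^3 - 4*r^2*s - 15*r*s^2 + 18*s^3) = 1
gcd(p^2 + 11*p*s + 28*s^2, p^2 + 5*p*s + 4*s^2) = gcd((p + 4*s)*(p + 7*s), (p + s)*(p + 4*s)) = p + 4*s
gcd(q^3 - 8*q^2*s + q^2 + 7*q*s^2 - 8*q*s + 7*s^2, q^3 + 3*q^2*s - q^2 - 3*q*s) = 1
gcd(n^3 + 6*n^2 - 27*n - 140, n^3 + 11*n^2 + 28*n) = n^2 + 11*n + 28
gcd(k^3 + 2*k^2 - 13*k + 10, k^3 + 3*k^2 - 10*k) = k^2 + 3*k - 10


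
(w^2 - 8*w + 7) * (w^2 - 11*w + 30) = w^4 - 19*w^3 + 125*w^2 - 317*w + 210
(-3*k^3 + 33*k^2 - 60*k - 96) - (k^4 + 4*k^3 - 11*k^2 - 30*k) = -k^4 - 7*k^3 + 44*k^2 - 30*k - 96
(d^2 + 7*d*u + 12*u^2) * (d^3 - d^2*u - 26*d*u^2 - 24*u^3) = d^5 + 6*d^4*u - 21*d^3*u^2 - 218*d^2*u^3 - 480*d*u^4 - 288*u^5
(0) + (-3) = -3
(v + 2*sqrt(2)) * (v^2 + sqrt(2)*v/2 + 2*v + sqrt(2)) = v^3 + 2*v^2 + 5*sqrt(2)*v^2/2 + 2*v + 5*sqrt(2)*v + 4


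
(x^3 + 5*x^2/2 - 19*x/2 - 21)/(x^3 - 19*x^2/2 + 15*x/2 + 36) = (2*x^2 + 11*x + 14)/(2*x^2 - 13*x - 24)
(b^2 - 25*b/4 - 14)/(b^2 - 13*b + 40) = (b + 7/4)/(b - 5)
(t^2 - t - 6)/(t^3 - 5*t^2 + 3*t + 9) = (t + 2)/(t^2 - 2*t - 3)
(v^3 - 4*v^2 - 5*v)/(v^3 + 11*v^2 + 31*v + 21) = v*(v - 5)/(v^2 + 10*v + 21)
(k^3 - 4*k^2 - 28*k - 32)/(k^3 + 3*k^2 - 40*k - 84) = (k^2 - 6*k - 16)/(k^2 + k - 42)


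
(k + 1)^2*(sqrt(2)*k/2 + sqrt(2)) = sqrt(2)*k^3/2 + 2*sqrt(2)*k^2 + 5*sqrt(2)*k/2 + sqrt(2)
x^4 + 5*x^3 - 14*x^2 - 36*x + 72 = (x - 2)^2*(x + 3)*(x + 6)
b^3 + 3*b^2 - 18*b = b*(b - 3)*(b + 6)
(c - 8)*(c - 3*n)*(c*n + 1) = c^3*n - 3*c^2*n^2 - 8*c^2*n + c^2 + 24*c*n^2 - 3*c*n - 8*c + 24*n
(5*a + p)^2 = 25*a^2 + 10*a*p + p^2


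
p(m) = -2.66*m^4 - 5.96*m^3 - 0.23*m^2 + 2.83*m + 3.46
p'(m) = -10.64*m^3 - 17.88*m^2 - 0.46*m + 2.83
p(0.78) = 1.71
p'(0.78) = -13.46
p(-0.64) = 2.67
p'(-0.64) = -1.41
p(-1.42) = 5.23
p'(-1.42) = -2.10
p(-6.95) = -4232.66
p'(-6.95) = 2714.25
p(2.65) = -232.75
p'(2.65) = -321.96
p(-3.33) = -115.52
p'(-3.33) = 198.99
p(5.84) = -4269.04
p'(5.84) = -2728.90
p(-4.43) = -519.90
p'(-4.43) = 579.00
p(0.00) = 3.46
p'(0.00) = 2.83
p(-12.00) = -44922.50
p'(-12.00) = 15819.55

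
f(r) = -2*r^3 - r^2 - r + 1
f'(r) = -6*r^2 - 2*r - 1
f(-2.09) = 16.98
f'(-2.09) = -23.03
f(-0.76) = 2.06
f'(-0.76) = -2.95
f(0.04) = 0.96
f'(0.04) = -1.09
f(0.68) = -0.77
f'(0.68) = -5.13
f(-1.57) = 7.84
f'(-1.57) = -12.65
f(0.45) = 0.17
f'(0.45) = -3.12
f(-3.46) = 75.33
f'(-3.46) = -65.91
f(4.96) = -272.61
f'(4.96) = -158.53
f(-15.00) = 6541.00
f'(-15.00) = -1321.00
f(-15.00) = 6541.00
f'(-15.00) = -1321.00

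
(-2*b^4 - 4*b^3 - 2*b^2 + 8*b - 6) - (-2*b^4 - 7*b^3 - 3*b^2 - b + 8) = 3*b^3 + b^2 + 9*b - 14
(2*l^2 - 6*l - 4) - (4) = 2*l^2 - 6*l - 8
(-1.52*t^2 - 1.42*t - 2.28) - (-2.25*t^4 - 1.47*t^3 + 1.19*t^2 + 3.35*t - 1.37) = 2.25*t^4 + 1.47*t^3 - 2.71*t^2 - 4.77*t - 0.91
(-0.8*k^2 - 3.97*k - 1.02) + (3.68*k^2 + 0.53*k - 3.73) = 2.88*k^2 - 3.44*k - 4.75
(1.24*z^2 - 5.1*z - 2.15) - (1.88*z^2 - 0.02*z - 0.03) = -0.64*z^2 - 5.08*z - 2.12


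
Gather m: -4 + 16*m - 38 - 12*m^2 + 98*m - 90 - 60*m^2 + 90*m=-72*m^2 + 204*m - 132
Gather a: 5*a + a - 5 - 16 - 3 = 6*a - 24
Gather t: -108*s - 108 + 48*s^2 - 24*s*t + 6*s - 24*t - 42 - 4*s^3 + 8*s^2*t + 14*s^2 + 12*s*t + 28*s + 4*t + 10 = -4*s^3 + 62*s^2 - 74*s + t*(8*s^2 - 12*s - 20) - 140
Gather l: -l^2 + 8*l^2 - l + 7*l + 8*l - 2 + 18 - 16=7*l^2 + 14*l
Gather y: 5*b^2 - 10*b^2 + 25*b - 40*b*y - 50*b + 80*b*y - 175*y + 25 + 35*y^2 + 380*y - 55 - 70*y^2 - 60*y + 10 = -5*b^2 - 25*b - 35*y^2 + y*(40*b + 145) - 20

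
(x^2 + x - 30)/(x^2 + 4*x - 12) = (x - 5)/(x - 2)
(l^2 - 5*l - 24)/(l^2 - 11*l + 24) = (l + 3)/(l - 3)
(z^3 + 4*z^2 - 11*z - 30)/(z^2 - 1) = (z^3 + 4*z^2 - 11*z - 30)/(z^2 - 1)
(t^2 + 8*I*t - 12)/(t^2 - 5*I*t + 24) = (t^2 + 8*I*t - 12)/(t^2 - 5*I*t + 24)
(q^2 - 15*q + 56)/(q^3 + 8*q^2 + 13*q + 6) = (q^2 - 15*q + 56)/(q^3 + 8*q^2 + 13*q + 6)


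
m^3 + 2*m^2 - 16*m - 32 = (m - 4)*(m + 2)*(m + 4)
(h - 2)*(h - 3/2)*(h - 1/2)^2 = h^4 - 9*h^3/2 + 27*h^2/4 - 31*h/8 + 3/4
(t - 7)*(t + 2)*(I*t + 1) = I*t^3 + t^2 - 5*I*t^2 - 5*t - 14*I*t - 14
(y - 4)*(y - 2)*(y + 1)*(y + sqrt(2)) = y^4 - 5*y^3 + sqrt(2)*y^3 - 5*sqrt(2)*y^2 + 2*y^2 + 2*sqrt(2)*y + 8*y + 8*sqrt(2)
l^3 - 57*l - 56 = (l - 8)*(l + 1)*(l + 7)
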